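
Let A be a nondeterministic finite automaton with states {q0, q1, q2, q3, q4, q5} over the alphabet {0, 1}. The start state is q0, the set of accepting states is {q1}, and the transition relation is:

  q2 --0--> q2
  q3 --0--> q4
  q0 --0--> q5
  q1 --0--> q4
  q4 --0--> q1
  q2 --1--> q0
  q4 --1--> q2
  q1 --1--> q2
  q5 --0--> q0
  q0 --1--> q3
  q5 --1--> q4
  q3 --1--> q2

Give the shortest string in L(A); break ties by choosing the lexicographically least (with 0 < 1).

A breadth-first search from q0 reaches an accepting state first via the path q0 → q5 → q4 → q1 on input 010.
No string of length < 3 is accepted (BFS exhausts all shorter strings without reaching an accepting state), and 010 is the lexicographically least accepting string of length 3.

010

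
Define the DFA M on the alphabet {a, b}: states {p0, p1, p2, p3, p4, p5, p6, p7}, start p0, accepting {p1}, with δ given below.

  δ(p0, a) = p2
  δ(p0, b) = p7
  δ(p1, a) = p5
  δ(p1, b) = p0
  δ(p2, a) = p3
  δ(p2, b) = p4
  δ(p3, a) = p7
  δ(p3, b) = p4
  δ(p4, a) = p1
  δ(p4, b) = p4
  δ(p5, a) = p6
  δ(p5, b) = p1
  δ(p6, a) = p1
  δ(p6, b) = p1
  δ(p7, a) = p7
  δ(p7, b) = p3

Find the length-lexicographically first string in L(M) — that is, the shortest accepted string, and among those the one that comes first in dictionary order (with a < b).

aba

A breadth-first search from p0 reaches an accepting state first via the path p0 → p2 → p4 → p1 on input aba.
No string of length < 3 is accepted (BFS exhausts all shorter strings without reaching an accepting state), and aba is the lexicographically least accepting string of length 3.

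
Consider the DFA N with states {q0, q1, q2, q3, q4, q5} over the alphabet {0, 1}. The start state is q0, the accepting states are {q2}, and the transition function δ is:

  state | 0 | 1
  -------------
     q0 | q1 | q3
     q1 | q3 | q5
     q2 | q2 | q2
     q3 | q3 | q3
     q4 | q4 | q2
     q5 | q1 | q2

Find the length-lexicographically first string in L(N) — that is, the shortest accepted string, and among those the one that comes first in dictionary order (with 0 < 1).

011

A breadth-first search from q0 reaches an accepting state first via the path q0 → q1 → q5 → q2 on input 011.
No string of length < 3 is accepted (BFS exhausts all shorter strings without reaching an accepting state), and 011 is the lexicographically least accepting string of length 3.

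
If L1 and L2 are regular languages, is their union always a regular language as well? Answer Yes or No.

Yes

Given DFAs for L₁ and L₂, run them in parallel: the product automaton on Q₁ × Q₂ that accepts when either component is accepting recognises L₁ ∪ L₂ (equivalently, R₁ | R₂ is a regular expression for it).
So the regular languages are closed under union.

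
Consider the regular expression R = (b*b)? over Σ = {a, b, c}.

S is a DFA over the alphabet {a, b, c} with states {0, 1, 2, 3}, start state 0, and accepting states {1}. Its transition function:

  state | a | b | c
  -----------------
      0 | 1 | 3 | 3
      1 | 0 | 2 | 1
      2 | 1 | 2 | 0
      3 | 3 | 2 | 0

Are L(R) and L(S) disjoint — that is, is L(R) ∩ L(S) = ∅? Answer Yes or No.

Yes

Converting the expression R to a DFA (subset construction, then merging equivalent states) gives the minimal DFA with states {r0, r1}, start state r0, accepting states {r0} and transitions r0: a→r1, b→r0, c→r1; r1: a→r1, b→r1, c→r1.
Exploring the product automaton R × S from the start pair (r0, 0), following both machines on each input symbol, reaches 7 state pairs: (r0, 0), (r1, 1), (r0, 3), (r1, 3), (r1, 0), (r1, 2), (r0, 2).
R accepts in {r0} and S accepts in {1}; no reachable pair has both components accepting, so no string drives both machines to acceptance simultaneously and L(R) ∩ L(S) = ∅.
So no string is accepted by both, and the intersection is empty.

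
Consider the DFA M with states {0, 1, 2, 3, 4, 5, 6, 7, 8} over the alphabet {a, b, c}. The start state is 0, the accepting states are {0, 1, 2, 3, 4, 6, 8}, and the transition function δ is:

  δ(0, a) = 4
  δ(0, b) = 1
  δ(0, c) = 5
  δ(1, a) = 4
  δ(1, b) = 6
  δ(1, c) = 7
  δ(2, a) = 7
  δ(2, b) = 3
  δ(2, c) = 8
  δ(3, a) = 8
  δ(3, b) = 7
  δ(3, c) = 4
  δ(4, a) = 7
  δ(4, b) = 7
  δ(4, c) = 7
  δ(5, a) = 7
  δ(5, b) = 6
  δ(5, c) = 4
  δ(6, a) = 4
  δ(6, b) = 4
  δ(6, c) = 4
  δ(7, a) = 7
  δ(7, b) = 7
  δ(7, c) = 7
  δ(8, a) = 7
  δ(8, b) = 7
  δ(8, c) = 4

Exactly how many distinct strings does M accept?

The useful subgraph on states {0, 1, 4, 5, 6} is acyclic, so L(M) is finite; the longest accepting path visits 4 useful states, giving maximum string length 3.
Counting accepting paths from 0 by length: 1 of length 0, 2 of length 1, 4 of length 2, 6 of length 3. Total 13.

13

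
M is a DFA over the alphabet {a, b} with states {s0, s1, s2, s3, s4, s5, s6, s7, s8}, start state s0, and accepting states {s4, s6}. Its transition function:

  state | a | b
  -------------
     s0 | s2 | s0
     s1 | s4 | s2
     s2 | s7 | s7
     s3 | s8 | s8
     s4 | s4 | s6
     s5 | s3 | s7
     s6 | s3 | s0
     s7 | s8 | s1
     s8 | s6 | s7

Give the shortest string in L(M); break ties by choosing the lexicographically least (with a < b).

A breadth-first search from s0 reaches an accepting state first via the path s0 → s2 → s7 → s8 → s6 on input aaaa.
No string of length < 4 is accepted (BFS exhausts all shorter strings without reaching an accepting state), and aaaa is the lexicographically least accepting string of length 4.

aaaa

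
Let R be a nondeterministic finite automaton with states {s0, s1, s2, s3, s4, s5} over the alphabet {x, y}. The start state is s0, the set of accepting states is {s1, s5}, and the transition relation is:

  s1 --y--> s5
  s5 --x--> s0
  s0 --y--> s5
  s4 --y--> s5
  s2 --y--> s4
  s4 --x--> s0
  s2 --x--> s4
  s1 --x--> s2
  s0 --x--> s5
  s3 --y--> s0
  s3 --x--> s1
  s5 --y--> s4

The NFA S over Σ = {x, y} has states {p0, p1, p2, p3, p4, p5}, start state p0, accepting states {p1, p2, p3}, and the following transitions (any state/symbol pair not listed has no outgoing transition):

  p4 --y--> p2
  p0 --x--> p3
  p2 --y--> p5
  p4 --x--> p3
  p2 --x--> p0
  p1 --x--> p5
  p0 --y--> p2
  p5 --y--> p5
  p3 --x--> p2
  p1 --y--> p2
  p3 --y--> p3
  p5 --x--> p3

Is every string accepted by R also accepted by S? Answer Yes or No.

The string xxx is in L(R) but not in L(S).
So L(R) ⊄ L(S).

No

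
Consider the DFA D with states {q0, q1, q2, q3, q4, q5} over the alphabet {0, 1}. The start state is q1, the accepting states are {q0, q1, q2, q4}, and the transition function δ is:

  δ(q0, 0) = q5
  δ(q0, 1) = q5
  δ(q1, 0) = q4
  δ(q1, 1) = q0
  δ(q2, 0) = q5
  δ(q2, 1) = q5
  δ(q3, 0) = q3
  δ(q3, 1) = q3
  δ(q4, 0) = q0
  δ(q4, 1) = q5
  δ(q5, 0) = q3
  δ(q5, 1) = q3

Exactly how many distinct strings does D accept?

The useful subgraph on states {q0, q1, q4} is acyclic, so L(D) is finite; the longest accepting path visits 3 useful states, giving maximum string length 2.
Counting accepting paths from q1 by length: 1 of length 0, 2 of length 1, 1 of length 2. Total 4.

4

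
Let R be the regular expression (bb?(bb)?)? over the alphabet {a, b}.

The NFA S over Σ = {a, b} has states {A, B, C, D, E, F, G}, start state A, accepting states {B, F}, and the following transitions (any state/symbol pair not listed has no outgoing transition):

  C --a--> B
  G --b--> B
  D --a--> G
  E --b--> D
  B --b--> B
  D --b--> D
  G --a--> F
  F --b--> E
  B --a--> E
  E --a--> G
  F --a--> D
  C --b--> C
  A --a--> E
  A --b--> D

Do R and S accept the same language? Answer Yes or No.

No

The empty string ε is accepted by R but rejected by S.
So L(R) ≠ L(S).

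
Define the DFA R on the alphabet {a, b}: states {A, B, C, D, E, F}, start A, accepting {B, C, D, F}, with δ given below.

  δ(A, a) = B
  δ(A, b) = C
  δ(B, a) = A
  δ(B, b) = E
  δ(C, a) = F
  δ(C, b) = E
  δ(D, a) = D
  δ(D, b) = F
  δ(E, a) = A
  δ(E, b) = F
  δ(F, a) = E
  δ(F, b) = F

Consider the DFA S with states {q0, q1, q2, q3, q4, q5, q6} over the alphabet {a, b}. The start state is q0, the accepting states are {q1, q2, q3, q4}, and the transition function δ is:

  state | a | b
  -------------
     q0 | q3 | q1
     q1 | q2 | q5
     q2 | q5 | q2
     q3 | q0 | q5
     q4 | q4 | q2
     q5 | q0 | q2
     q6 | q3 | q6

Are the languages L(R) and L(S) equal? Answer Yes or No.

Yes

Exploring the product automaton R × S from the start pair (A, q0), following both machines on each input symbol, reaches 5 state pairs: (A, q0), (B, q3), (C, q1), (E, q5), (F, q2).
R accepts in {B, C, D, F} and S accepts in {q1, q2, q3, q4}. In every reachable pair the two components are either both accepting — (B, q3), (C, q1), (F, q2) — or both non-accepting, so no string is accepted by exactly one of the machines: L(R) \ L(S) and L(S) \ L(R) are both empty.
Hence every string is accepted by R iff it is accepted by S, and the two languages coincide.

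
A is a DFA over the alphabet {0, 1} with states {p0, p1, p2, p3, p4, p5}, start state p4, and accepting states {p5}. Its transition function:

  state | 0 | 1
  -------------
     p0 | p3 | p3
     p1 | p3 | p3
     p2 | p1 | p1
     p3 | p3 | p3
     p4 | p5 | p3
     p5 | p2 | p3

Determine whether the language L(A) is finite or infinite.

finite

The useful states (reachable from p4 and able to reach an accepting state) are {p4, p5}.
Restricted to these states the transition graph has no cycle, so every accepting path has bounded length and L is finite.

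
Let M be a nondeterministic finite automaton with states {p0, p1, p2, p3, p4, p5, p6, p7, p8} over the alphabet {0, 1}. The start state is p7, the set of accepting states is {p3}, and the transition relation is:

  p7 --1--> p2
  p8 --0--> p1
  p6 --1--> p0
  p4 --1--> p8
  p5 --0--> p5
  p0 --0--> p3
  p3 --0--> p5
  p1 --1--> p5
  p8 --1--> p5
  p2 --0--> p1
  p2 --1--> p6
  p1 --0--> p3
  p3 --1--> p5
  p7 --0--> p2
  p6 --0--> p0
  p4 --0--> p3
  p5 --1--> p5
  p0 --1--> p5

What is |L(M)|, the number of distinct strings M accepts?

6

The useful subgraph on states {p0, p1, p2, p3, p6, p7} is acyclic, so L(M) is finite; the longest accepting path visits 5 useful states, giving maximum string length 4.
Counting accepting paths from p7 by length: 2 of length 3, 4 of length 4. Total 6.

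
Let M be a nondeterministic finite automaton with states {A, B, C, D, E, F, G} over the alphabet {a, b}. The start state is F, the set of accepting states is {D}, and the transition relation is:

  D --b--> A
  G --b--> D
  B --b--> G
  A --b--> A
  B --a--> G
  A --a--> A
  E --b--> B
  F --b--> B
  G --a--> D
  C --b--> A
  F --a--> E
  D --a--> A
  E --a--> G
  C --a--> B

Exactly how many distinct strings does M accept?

The useful subgraph on states {B, D, E, F, G} is acyclic, so L(M) is finite; the longest accepting path visits 5 useful states, giving maximum string length 4.
Counting accepting paths from F by length: 6 of length 3, 4 of length 4. Total 10.

10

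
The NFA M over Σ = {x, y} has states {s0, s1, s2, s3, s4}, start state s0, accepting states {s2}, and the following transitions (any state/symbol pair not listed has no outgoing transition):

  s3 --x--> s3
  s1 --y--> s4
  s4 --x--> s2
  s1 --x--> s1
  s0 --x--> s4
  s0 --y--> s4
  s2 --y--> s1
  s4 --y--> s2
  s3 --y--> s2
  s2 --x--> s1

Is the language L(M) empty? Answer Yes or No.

No

The string xx is accepted: the run s0 → s4 → s2 ends in the accepting state s2.
Since at least one string is accepted, L(M) is not empty.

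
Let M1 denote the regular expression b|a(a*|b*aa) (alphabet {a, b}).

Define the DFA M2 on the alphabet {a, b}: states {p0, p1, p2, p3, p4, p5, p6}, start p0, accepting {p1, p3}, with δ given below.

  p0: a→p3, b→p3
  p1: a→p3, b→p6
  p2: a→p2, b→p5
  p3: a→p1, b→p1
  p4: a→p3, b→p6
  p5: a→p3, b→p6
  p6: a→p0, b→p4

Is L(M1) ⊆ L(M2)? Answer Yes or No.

Converting the expression M1 to a DFA (subset construction, then merging equivalent states) gives the minimal DFA with states {r0, r1, r2, r3, r4, r5, r6}, start state r0, accepting states {r1, r2, r3} and transitions r0: a→r1, b→r2; r1: a→r3, b→r4; r2: a→r5, b→r5; r3: a→r3, b→r5; r4: a→r6, b→r4; r5: a→r5, b→r5; r6: a→r2, b→r5.
Exploring the product automaton M1 × M2 from the start pair (r0, p0), following both machines on each input symbol, reaches 16 state pairs: (r0, p0), (r1, p3), (r2, p3), (r3, p1), (r4, p1), (r5, p1), (r3, p3), (r5, p6), (r6, p3), (r4, p6), (r5, p3), (r5, p0), (r5, p4), (r2, p1), (r6, p0), (r4, p4).
M1 accepts in {r1, r2, r3} and M2 accepts in {p1, p3}. The reachable pairs whose M1-component is accepting are (r1, p3), (r2, p3), (r3, p1), (r3, p3), (r2, p1); in each of them the M2-component is accepting too, so the product for L(M1) \ L(M2) (M1-component accepting, M2-component rejecting) has no reachable accepting pair and the difference is empty.
Hence every string in L(M1) is also in L(M2).

Yes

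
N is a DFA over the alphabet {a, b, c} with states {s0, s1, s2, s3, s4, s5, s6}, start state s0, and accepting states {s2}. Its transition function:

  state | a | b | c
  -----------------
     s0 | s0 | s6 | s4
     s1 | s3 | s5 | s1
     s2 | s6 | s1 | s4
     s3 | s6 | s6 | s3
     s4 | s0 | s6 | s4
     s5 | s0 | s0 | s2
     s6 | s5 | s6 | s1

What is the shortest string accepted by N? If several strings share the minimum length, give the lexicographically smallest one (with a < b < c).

bac

A breadth-first search from s0 reaches an accepting state first via the path s0 → s6 → s5 → s2 on input bac.
No string of length < 3 is accepted (BFS exhausts all shorter strings without reaching an accepting state), and bac is the lexicographically least accepting string of length 3.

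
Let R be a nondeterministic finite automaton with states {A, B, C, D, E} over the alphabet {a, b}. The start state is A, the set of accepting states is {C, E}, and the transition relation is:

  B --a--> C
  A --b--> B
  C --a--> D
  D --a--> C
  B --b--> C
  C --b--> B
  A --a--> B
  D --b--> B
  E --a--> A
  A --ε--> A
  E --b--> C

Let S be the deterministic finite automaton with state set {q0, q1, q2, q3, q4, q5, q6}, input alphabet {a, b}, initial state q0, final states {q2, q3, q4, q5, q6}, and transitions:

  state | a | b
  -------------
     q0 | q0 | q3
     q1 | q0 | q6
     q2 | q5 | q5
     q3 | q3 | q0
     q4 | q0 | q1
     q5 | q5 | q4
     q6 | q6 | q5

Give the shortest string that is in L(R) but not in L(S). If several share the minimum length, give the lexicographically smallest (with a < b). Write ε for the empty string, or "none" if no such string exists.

aa

The string aa is accepted by R but not by S.
No shorter string lies in the difference, and aa is the lexicographically first length-2 string in L(R) \ L(S).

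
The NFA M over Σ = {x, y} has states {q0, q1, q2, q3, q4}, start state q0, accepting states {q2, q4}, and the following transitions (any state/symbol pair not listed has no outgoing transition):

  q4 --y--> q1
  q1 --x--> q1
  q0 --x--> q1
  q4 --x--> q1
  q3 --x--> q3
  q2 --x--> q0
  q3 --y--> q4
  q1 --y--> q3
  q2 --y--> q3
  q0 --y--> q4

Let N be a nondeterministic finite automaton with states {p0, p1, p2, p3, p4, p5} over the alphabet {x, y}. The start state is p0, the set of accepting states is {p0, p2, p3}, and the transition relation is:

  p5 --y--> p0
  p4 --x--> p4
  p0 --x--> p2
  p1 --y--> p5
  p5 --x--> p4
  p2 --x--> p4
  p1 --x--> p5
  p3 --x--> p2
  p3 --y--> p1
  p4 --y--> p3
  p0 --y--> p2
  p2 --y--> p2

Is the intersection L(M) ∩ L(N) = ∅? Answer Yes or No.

The string y is accepted by both M and N.
Hence L(M) ∩ L(N) ≠ ∅.

No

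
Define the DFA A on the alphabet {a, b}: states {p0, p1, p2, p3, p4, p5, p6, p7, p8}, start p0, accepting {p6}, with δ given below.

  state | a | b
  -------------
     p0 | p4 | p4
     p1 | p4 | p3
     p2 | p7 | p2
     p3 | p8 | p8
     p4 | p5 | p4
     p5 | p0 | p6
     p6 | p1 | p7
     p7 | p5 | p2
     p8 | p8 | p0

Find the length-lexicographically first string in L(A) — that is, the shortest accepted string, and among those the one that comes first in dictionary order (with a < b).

A breadth-first search from p0 reaches an accepting state first via the path p0 → p4 → p5 → p6 on input aab.
No string of length < 3 is accepted (BFS exhausts all shorter strings without reaching an accepting state), and aab is the lexicographically least accepting string of length 3.

aab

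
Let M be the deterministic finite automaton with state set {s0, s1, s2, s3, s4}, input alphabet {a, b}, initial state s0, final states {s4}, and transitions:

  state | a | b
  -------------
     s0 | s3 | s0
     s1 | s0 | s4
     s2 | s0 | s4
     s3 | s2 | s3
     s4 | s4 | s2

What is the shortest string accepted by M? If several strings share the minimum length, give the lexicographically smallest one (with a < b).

A breadth-first search from s0 reaches an accepting state first via the path s0 → s3 → s2 → s4 on input aab.
No string of length < 3 is accepted (BFS exhausts all shorter strings without reaching an accepting state), and aab is the lexicographically least accepting string of length 3.

aab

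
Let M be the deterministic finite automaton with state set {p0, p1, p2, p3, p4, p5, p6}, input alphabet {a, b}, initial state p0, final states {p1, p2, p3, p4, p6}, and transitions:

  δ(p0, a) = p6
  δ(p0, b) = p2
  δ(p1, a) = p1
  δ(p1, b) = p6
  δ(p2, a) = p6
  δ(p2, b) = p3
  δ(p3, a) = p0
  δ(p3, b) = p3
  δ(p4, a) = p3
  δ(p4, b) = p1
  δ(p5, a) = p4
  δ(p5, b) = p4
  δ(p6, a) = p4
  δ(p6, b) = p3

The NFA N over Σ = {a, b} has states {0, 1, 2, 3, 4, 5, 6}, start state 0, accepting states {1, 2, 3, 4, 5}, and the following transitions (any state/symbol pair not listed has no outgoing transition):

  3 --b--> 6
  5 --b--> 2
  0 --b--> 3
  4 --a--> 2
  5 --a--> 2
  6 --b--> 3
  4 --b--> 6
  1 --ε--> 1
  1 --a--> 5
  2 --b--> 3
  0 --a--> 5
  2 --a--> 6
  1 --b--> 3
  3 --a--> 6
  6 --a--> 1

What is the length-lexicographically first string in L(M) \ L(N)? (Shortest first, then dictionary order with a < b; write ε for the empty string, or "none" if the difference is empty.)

The string ba is accepted by M but not by N.
No shorter string lies in the difference, and ba is the lexicographically first length-2 string in L(M) \ L(N).

ba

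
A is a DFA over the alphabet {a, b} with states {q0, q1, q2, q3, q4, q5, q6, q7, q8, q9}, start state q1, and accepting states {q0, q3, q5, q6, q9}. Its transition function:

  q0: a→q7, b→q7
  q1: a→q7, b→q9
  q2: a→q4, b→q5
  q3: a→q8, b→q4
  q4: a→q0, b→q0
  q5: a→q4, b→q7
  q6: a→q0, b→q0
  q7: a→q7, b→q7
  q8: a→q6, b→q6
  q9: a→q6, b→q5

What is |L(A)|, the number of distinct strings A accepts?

7

The useful subgraph on states {q0, q1, q4, q5, q6, q9} is acyclic, so L(A) is finite; the longest accepting path visits 5 useful states, giving maximum string length 4.
Counting accepting paths from q1 by length: 1 of length 1, 2 of length 2, 2 of length 3, 2 of length 4. Total 7.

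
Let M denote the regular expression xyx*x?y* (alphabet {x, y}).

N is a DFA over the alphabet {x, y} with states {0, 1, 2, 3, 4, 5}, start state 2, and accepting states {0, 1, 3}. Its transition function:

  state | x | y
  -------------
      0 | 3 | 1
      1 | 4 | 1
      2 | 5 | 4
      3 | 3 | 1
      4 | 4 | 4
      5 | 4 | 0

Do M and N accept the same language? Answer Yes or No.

Converting the expression M to a DFA (subset construction, then merging equivalent states) gives the minimal DFA with states {m0, m1, m2, m3, m4}, start state m0, accepting states {m3, m4} and transitions m0: x→m1, y→m2; m1: x→m2, y→m3; m2: x→m2, y→m2; m3: x→m3, y→m4; m4: x→m2, y→m4.
Exploring the product automaton M × N from the start pair (m0, 2), following both machines on each input symbol, reaches 6 state pairs: (m0, 2), (m1, 5), (m2, 4), (m3, 0), (m3, 3), (m4, 1).
M accepts in {m3, m4} and N accepts in {0, 1, 3}. In every reachable pair the two components are either both accepting — (m3, 0), (m3, 3), (m4, 1) — or both non-accepting, so no string is accepted by exactly one of the machines: L(M) \ L(N) and L(N) \ L(M) are both empty.
Hence every string is accepted by M iff it is accepted by N, and the two languages coincide.

Yes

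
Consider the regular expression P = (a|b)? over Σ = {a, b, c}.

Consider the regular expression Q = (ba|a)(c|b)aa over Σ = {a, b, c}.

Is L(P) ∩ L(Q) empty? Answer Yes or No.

Yes

Converting the expression P to a DFA (subset construction, then merging equivalent states) gives the minimal DFA with states {p0, p1, p2}, start state p0, accepting states {p0, p1} and transitions p0: a→p1, b→p1, c→p2; p1: a→p2, b→p2, c→p2; p2: a→p2, b→p2, c→p2.
Converting the expression Q to a DFA (subset construction, then merging equivalent states) gives the minimal DFA with states {q0, q1, q2, q3, q4, q5, q6}, start state q0, accepting states {q6} and transitions q0: a→q1, b→q2, c→q3; q1: a→q3, b→q4, c→q4; q2: a→q1, b→q3, c→q3; q3: a→q3, b→q3, c→q3; q4: a→q5, b→q3, c→q3; q5: a→q6, b→q3, c→q3; q6: a→q3, b→q3, c→q3.
Exploring the product automaton P × Q from the start pair (p0, q0), following both machines on each input symbol, reaches 8 state pairs: (p0, q0), (p1, q1), (p1, q2), (p2, q3), (p2, q4), (p2, q1), (p2, q5), (p2, q6).
P accepts in {p0, p1} and Q accepts in {q6}; no reachable pair has both components accepting, so no string drives both machines to acceptance simultaneously and L(P) ∩ L(Q) = ∅.
So no string is accepted by both, and the intersection is empty.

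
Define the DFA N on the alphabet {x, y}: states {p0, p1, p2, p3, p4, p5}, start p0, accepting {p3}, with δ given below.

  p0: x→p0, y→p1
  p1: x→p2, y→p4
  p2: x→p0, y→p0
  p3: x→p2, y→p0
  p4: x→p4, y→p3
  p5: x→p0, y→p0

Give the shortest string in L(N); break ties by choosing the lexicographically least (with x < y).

yyy

A breadth-first search from p0 reaches an accepting state first via the path p0 → p1 → p4 → p3 on input yyy.
No string of length < 3 is accepted (BFS exhausts all shorter strings without reaching an accepting state), and yyy is the lexicographically least accepting string of length 3.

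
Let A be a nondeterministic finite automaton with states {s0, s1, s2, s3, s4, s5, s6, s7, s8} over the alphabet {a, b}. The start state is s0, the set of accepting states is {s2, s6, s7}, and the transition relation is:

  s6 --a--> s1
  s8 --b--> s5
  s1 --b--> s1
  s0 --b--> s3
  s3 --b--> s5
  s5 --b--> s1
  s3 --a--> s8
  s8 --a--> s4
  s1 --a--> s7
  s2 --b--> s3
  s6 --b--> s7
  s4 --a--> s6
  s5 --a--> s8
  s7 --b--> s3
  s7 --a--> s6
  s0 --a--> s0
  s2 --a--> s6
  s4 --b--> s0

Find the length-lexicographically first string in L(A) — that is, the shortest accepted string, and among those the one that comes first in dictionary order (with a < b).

A breadth-first search from s0 reaches an accepting state first via the path s0 → s3 → s8 → s4 → s6 on input baaa.
No string of length < 4 is accepted (BFS exhausts all shorter strings without reaching an accepting state), and baaa is the lexicographically least accepting string of length 4.

baaa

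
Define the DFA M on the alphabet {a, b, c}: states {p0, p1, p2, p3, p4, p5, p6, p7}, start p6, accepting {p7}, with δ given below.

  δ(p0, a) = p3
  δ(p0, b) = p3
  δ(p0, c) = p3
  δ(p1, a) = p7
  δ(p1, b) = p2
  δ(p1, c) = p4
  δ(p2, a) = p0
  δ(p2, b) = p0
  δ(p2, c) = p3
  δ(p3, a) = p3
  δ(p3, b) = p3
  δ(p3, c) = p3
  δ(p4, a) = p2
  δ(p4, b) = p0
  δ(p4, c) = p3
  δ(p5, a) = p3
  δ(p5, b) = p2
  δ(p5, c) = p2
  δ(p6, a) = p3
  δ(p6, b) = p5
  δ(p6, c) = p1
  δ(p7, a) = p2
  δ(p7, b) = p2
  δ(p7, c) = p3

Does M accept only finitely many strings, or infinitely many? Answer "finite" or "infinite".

The useful states (reachable from p6 and able to reach an accepting state) are {p1, p6, p7}.
Restricted to these states the transition graph has no cycle, so every accepting path has bounded length and L is finite.

finite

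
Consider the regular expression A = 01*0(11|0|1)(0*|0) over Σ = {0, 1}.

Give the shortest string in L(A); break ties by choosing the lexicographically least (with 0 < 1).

By inspection of the expression, no string of length less than 3 matches, and 000 is the lexicographically first match of length 3.

000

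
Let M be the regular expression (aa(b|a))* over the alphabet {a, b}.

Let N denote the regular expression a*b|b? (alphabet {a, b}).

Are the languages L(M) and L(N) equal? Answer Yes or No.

The string aaa is accepted by M but rejected by N.
So L(M) ≠ L(N).

No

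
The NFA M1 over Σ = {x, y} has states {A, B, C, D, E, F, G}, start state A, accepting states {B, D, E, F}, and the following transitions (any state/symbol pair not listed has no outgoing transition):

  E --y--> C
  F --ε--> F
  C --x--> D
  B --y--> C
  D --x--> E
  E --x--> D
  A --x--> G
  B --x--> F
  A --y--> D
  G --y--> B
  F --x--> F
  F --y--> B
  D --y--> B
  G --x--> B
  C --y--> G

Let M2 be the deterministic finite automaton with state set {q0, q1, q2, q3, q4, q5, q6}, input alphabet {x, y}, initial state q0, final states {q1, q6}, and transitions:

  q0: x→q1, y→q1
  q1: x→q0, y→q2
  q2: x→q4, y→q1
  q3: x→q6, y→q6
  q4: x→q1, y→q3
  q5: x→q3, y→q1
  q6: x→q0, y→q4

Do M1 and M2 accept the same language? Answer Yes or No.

No

The string xx is accepted by M1 but rejected by M2.
So L(M1) ≠ L(M2).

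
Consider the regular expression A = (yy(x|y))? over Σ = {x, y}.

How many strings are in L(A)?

The expression has no Kleene star, so L(A) is finite. Expanding the alternatives gives {ε, yyx, yyy}.
That is 1 of length 0, 2 of length 3: 3 strings in all.

3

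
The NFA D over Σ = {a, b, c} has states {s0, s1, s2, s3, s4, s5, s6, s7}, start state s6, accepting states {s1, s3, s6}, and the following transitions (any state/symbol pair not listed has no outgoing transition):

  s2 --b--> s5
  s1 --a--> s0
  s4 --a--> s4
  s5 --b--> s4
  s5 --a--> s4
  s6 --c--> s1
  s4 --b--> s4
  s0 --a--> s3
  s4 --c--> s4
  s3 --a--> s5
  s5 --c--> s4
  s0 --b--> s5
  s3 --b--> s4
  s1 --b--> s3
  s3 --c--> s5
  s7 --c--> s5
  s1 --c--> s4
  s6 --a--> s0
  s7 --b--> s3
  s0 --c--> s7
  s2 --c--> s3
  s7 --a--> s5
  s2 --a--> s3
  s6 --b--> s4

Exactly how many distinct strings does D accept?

7

The useful subgraph on states {s0, s1, s3, s6, s7} is acyclic, so L(D) is finite; the longest accepting path visits 5 useful states, giving maximum string length 4.
Counting accepting paths from s6 by length: 1 of length 0, 1 of length 1, 2 of length 2, 2 of length 3, 1 of length 4. Total 7.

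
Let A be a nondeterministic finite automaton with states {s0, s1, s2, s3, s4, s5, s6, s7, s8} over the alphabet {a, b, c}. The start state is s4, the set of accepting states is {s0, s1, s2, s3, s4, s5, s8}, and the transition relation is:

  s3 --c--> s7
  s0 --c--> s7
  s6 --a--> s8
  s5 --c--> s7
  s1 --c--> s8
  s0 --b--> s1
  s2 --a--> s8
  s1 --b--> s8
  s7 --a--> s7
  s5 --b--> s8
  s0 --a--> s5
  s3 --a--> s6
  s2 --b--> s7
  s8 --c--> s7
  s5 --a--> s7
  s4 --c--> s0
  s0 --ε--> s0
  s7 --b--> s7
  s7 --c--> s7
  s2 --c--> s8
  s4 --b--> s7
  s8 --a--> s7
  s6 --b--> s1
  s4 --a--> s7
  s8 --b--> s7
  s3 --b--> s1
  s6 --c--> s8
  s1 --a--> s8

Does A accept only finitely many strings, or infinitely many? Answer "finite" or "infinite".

finite

The useful states (reachable from s4 and able to reach an accepting state) are {s0, s1, s4, s5, s8}.
Restricted to these states the transition graph has no cycle, so every accepting path has bounded length and L is finite.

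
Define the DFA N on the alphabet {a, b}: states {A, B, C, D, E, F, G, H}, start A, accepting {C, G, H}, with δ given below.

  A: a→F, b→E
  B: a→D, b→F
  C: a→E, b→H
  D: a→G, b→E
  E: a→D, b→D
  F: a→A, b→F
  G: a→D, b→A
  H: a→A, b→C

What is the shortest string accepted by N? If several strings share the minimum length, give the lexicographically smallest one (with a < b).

baa

A breadth-first search from A reaches an accepting state first via the path A → E → D → G on input baa.
No string of length < 3 is accepted (BFS exhausts all shorter strings without reaching an accepting state), and baa is the lexicographically least accepting string of length 3.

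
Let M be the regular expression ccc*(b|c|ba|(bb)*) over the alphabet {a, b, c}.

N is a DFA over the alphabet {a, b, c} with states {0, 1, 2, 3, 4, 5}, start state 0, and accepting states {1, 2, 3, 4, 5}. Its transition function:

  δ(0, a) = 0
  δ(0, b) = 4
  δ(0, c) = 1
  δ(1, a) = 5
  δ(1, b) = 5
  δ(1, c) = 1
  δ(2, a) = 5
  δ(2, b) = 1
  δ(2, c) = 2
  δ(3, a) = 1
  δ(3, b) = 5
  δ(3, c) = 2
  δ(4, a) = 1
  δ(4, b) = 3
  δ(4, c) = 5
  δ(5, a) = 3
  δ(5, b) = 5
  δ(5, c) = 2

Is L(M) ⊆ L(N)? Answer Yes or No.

Converting the expression M to a DFA (subset construction, then merging equivalent states) gives the minimal DFA with states {m0, m1, m2, m3, m4, m5, m6, m7}, start state m0, accepting states {m3, m4, m5, m6} and transitions m0: a→m1, b→m1, c→m2; m1: a→m1, b→m1, c→m1; m2: a→m1, b→m1, c→m3; m3: a→m1, b→m4, c→m3; m4: a→m5, b→m6, c→m1; m5: a→m1, b→m1, c→m1; m6: a→m1, b→m7, c→m1; m7: a→m1, b→m6, c→m1.
Exploring the product automaton M × N from the start pair (m0, 0), following both machines on each input symbol, reaches 13 state pairs: (m0, 0), (m1, 0), (m1, 4), (m2, 1), (m1, 1), (m1, 3), (m1, 5), (m3, 1), (m1, 2), (m4, 5), (m5, 3), (m6, 5), (m7, 5).
M accepts in {m3, m4, m5, m6} and N accepts in {1, 2, 3, 4, 5}. The reachable pairs whose M-component is accepting are (m3, 1), (m4, 5), (m5, 3), (m6, 5); in each of them the N-component is accepting too, so the product for L(M) \ L(N) (M-component accepting, N-component rejecting) has no reachable accepting pair and the difference is empty.
Hence every string in L(M) is also in L(N).

Yes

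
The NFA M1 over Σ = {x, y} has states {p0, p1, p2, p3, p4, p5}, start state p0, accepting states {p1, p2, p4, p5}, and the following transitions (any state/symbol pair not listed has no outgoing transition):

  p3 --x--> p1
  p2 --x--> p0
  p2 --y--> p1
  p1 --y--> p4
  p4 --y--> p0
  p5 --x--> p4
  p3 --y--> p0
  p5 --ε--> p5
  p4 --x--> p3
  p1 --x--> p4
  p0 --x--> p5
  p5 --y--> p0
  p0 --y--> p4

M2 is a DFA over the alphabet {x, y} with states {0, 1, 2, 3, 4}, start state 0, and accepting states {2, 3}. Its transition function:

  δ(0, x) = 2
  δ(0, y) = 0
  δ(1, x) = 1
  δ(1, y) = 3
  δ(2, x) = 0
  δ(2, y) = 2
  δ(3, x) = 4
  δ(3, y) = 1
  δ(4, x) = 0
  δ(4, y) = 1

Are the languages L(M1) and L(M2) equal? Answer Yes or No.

The string y is accepted by M1 but rejected by M2.
So L(M1) ≠ L(M2).

No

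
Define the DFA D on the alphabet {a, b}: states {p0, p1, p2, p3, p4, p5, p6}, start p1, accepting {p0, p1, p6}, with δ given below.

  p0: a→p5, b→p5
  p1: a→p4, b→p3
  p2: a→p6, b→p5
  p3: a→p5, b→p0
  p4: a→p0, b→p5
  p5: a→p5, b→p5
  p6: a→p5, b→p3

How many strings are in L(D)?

3

The useful subgraph on states {p0, p1, p3, p4} is acyclic, so L(D) is finite; the longest accepting path visits 3 useful states, giving maximum string length 2.
Counting accepting paths from p1 by length: 1 of length 0, 2 of length 2. Total 3.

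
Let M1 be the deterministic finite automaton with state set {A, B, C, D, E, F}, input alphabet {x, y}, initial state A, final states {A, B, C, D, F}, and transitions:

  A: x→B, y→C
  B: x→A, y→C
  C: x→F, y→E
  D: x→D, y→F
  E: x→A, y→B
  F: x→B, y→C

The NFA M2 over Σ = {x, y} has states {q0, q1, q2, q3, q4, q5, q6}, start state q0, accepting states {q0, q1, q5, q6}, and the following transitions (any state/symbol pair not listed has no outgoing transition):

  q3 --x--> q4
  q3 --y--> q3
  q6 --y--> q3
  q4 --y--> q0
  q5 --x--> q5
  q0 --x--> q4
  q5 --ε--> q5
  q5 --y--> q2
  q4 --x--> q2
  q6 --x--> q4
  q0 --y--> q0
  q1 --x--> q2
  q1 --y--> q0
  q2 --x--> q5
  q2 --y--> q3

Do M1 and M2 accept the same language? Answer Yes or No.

No

The string x is accepted by M1 but rejected by M2.
So L(M1) ≠ L(M2).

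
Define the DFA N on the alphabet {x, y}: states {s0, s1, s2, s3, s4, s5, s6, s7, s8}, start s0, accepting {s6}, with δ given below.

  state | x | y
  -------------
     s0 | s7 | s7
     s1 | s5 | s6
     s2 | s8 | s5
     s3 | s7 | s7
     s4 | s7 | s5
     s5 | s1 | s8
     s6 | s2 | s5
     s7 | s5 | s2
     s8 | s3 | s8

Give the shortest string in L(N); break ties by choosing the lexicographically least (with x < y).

A breadth-first search from s0 reaches an accepting state first via the path s0 → s7 → s5 → s1 → s6 on input xxxy.
No string of length < 4 is accepted (BFS exhausts all shorter strings without reaching an accepting state), and xxxy is the lexicographically least accepting string of length 4.

xxxy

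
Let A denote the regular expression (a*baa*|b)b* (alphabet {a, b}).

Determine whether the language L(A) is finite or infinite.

The expression contains a Kleene star applied to a subexpression that matches at least one nonempty string, so it matches strings of unbounded length.
Hence L(A) is infinite.

infinite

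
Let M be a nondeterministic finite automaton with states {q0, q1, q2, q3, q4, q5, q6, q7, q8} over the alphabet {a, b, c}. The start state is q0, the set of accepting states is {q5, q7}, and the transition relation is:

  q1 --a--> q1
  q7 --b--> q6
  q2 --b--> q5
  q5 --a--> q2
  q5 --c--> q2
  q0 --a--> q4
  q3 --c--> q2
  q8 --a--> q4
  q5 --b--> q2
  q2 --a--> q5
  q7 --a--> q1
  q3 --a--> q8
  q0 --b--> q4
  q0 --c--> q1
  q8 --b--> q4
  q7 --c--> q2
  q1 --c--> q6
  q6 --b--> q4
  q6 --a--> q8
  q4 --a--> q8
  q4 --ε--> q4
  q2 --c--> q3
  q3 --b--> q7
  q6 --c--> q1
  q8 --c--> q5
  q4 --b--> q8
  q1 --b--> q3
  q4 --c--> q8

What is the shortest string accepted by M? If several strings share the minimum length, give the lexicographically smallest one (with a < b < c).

A breadth-first search from q0 reaches an accepting state first via the path q0 → q4 → q8 → q5 on input aac.
No string of length < 3 is accepted (BFS exhausts all shorter strings without reaching an accepting state), and aac is the lexicographically least accepting string of length 3.

aac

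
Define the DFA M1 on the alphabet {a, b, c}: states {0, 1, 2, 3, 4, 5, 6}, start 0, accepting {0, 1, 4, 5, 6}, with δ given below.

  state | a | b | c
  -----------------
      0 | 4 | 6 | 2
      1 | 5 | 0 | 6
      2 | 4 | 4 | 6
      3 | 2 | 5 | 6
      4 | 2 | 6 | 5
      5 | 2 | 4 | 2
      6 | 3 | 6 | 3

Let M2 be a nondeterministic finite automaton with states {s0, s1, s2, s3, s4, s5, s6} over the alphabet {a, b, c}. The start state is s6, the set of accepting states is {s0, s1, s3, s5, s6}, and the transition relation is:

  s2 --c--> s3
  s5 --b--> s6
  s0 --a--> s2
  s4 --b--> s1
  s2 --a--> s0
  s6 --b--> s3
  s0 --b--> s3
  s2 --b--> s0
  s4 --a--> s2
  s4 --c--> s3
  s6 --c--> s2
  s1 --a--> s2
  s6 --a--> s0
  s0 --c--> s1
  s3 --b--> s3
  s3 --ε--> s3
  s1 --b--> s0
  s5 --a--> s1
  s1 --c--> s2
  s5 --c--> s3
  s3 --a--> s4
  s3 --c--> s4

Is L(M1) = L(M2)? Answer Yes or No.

Yes

Exploring the product automaton M1 × M2 from the start pair (0, s6), following both machines on each input symbol, reaches 6 state pairs: (0, s6), (4, s0), (6, s3), (2, s2), (5, s1), (3, s4).
M1 accepts in {0, 1, 4, 5, 6} and M2 accepts in {s0, s1, s3, s5, s6}. In every reachable pair the two components are either both accepting — (0, s6), (4, s0), (6, s3), (5, s1) — or both non-accepting, so no string is accepted by exactly one of the machines: L(M1) \ L(M2) and L(M2) \ L(M1) are both empty.
Hence every string is accepted by M1 iff it is accepted by M2, and the two languages coincide.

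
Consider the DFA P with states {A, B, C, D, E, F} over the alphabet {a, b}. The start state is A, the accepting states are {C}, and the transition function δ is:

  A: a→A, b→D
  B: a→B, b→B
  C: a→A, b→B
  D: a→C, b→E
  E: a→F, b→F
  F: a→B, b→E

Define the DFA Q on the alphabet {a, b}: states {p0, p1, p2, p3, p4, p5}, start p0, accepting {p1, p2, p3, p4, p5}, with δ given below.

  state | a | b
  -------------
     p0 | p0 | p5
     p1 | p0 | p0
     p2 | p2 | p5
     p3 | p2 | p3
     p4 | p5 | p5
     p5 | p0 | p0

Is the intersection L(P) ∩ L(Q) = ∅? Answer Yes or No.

Exploring the product automaton P × Q from the start pair (A, p0), following both machines on each input symbol, reaches 9 state pairs: (A, p0), (D, p5), (C, p0), (E, p0), (B, p5), (F, p0), (F, p5), (B, p0), (E, p5).
P accepts in {C} and Q accepts in {p1, p2, p3, p4, p5}; no reachable pair has both components accepting, so no string drives both machines to acceptance simultaneously and L(P) ∩ L(Q) = ∅.
So no string is accepted by both, and the intersection is empty.

Yes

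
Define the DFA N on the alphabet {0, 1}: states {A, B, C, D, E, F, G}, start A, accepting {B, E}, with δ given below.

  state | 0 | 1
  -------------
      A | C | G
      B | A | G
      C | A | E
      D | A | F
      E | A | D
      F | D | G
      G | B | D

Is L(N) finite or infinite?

State A is reachable from the start and can reach an accepting state, and it lies on the cycle A → C → A.
Traversing that cycle any number of times yields accepted strings of unbounded length, so the language is infinite.

infinite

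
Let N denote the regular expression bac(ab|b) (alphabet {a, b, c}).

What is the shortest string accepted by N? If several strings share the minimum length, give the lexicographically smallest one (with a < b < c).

bacb

By inspection of the expression, no string of length less than 4 matches, and bacb is the lexicographically first match of length 4.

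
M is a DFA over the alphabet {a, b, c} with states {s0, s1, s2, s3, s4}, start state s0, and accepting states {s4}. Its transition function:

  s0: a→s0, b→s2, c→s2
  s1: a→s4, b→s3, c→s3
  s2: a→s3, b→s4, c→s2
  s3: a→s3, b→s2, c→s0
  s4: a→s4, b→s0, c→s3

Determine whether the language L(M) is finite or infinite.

State s0 is reachable from the start and can reach an accepting state, and it lies on the cycle s0 → s0.
Traversing that cycle any number of times yields accepted strings of unbounded length, so the language is infinite.

infinite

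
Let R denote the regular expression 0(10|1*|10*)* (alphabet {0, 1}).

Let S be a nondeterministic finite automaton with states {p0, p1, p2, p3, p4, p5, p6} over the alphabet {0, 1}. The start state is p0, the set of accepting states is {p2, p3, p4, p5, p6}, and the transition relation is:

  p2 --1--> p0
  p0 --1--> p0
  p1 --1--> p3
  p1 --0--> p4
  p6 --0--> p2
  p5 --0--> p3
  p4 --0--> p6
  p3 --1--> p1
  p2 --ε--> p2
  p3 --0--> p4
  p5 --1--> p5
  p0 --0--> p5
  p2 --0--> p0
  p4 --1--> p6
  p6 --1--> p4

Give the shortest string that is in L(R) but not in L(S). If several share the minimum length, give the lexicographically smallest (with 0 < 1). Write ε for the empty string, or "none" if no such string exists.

The string 0101 is accepted by R but not by S.
No shorter string lies in the difference, and 0101 is the lexicographically first length-4 string in L(R) \ L(S).

0101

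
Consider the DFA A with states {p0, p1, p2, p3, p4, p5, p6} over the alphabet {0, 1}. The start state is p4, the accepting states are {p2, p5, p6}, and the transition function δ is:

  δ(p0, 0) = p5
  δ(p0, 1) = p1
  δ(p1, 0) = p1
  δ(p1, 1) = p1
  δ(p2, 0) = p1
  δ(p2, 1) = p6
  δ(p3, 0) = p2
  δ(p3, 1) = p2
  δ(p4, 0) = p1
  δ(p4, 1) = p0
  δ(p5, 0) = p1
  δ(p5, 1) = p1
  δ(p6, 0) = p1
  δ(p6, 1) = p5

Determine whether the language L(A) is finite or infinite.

finite

The useful states (reachable from p4 and able to reach an accepting state) are {p0, p4, p5}.
Restricted to these states the transition graph has no cycle, so every accepting path has bounded length and L is finite.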